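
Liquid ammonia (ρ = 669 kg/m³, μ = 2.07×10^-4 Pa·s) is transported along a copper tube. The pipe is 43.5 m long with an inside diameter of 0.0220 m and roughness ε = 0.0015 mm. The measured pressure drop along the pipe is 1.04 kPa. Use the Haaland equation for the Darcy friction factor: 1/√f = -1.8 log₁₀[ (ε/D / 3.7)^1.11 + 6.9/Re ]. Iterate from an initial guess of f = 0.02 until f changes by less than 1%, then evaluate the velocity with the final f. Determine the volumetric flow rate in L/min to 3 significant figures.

Q ≈ 5.52 L/min

Rearranging Darcy-Weisbach: V = √(2·ΔP·D/(f·L·ρ)). With ε/D = 1.5e-06/0.022 = 6.82e-05, iterate starting from f = 0.02:
  f = 0.02 → V = √(2·1040·0.022/(0.02·43.5·669)) = 0.2804 m/s; Re = ρVD/μ = 1.994e+04; f → 0.02587
  f = 0.02587 → V = 0.2465 m/s; Re = 1.753e+04; f → 0.02672
  f = 0.02672 → V = 0.2426 m/s; Re = 1.725e+04; f → 0.02683
Converged (Δf/f < 1%). With the final f = 0.02683: V = √(2·1040·0.022/(0.02683·43.5·669)) = 0.2421 m/s.
Q = V·A = 0.2421·(π/4·0.022²) = 9.203e-05 m³/s = 5.52 L/min.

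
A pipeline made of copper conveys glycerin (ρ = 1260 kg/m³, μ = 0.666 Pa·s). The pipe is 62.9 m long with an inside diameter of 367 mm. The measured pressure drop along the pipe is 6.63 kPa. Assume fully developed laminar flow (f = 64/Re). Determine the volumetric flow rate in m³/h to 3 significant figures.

For laminar flow, f = 64/Re with Re = ρVD/μ, so Darcy-Weisbach reduces to ΔP = 32μLV/D². Solving for V: V = ΔP·D²/(32μL) = 6630·(0.367)²/(32·0.666·62.9) = 0.6661 m/s.
Check: Re = ρVD/μ = 1260·0.6661·0.367/0.666 = 462.5 < 2300, so the laminar assumption holds.
Q = V·A = 0.6661·(π/4·0.367²) = 0.07047 m³/s = 254 m³/h.

Q ≈ 254 m³/h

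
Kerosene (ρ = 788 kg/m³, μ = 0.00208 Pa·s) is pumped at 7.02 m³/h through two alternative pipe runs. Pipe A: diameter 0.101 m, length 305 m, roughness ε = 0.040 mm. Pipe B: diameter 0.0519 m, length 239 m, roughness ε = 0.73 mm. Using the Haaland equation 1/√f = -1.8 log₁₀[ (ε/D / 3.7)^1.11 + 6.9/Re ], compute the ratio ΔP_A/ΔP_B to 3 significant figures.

ΔP_A/ΔP_B ≈ 0.0323

Pipe A: V = Q/A = 0.00195/0.008012 = 0.2434 m/s; Re = 9313; ε/D = 0.000396; Haaland → f = 0.03195; ΔP_A = f(L/D)(ρV²/2) = 2252 Pa.
Pipe B: V = Q/A = 0.00195/0.002116 = 0.9217 m/s; Re = 1.812e+04; ε/D = 0.0141; Haaland → f = 0.04522; ΔP_B = f(L/D)(ρV²/2) = 6.97e+04 Pa.
ΔP_A/ΔP_B = 2252/6.97e+04 = 0.0323.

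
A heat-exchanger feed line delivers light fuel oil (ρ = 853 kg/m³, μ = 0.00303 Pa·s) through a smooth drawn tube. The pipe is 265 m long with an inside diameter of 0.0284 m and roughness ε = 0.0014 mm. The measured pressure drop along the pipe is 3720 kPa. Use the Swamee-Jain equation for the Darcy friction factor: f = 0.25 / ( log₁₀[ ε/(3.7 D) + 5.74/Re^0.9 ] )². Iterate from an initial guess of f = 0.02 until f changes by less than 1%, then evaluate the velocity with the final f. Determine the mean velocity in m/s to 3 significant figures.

Rearranging Darcy-Weisbach: V = √(2·ΔP·D/(f·L·ρ)). With ε/D = 1.4e-06/0.0284 = 4.93e-05, iterate starting from f = 0.02:
  f = 0.02 → V = √(2·3.72e+06·0.0284/(0.02·265·853)) = 6.836 m/s; Re = ρVD/μ = 5.466e+04; f → 0.02056
  f = 0.02056 → V = 6.742 m/s; Re = 5.391e+04; f → 0.02062
Converged (Δf/f < 1%). With the final f = 0.02062: V = √(2·3.72e+06·0.0284/(0.02062·265·853)) = 6.732 m/s.

V ≈ 6.73 m/s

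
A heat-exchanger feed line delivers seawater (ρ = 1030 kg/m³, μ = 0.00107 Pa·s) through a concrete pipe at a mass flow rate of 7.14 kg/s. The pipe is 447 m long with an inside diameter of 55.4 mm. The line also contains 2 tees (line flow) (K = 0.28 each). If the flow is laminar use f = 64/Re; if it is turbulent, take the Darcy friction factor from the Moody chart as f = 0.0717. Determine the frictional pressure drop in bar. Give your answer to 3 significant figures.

A = πD²/4 = π(0.0554)²/4 = 0.002411 m²; mean velocity V = ṁ/(ρA) = 7.14/(1030 · 0.002411) = 2.876 m/s.
Reynolds number Re = ρVD/μ = 1030 · 2.876 · 0.0554 / 0.00107 = 1.534e+05.
Re > 4000 → turbulent; use the Moody-chart value f = 0.0717.
Total minor-loss coefficient ΣK = 2·0.28 = 0.56.
ΔP = [f·L/D + ΣK]·(ρV²/2) = [0.0717·447/0.0554 + 0.56]·(1030·2.876²/2) = [578.5 + 0.56]·4259 = 2.466e+06 Pa.
ΔP = 2.466e+06 Pa = 24.7 bar.

ΔP ≈ 24.7 bar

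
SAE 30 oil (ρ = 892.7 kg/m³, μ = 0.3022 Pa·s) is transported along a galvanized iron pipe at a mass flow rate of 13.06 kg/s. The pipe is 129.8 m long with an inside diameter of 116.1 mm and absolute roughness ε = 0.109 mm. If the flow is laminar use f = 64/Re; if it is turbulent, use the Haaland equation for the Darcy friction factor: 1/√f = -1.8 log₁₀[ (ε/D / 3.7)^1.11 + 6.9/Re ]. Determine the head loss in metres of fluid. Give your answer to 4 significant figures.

h_f ≈ 14.69 m

A = πD²/4 = π(0.1161)²/4 = 0.01059 m²; mean velocity V = ṁ/(ρA) = 13.06/(892.7 · 0.01059) = 1.382 m/s.
Reynolds number Re = ρVD/μ = 892.7 · 1.382 · 0.1161 / 0.302 = 473.9.
Re < 2300 → laminar flow, so f = 64/Re = 64/473.9 = 0.135 (the turbulent correlation is not needed).
Darcy-Weisbach: ΔP = f(L/D)(ρV²/2) = 0.135·(129.8/0.1161)·(892.7·1.382²/2) = 0.135·1118·852.4 = 1.287e+05 Pa.
Head loss h_f = ΔP/(ρg) = 1.287e+05/(892.7·9.81) = 14.69 m.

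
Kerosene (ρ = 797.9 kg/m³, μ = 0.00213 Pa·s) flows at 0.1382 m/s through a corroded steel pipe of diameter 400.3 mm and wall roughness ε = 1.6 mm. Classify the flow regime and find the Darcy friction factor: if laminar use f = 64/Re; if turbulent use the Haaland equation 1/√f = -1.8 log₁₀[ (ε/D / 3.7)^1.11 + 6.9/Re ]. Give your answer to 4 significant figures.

f ≈ 0.03265

Re = ρVD/μ = 797.9·0.1382·0.4003/0.00213 = 2.072e+04.
Re > 4000 → turbulent. ε/D = 0.0016/0.4003 = 0.004; Haaland: 1/√f = -1.8 log₁₀[0.00051 + 0.000333] = 5.534, so f = 0.03265.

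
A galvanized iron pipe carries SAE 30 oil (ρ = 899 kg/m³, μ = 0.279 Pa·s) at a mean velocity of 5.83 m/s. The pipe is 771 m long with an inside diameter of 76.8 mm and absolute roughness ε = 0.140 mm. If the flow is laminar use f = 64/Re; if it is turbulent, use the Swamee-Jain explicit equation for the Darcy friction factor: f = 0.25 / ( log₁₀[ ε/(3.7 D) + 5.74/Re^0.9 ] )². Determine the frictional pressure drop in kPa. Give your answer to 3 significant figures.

ΔP ≈ 6800 kPa

Reynolds number Re = ρVD/μ = 899 · 5.83 · 0.0768 / 0.279 = 1443.
Re < 2300 → laminar flow, so f = 64/Re = 64/1443 = 0.04436 (the turbulent correlation is not needed).
Darcy-Weisbach: ΔP = f(L/D)(ρV²/2) = 0.04436·(771/0.0768)·(899·5.83²/2) = 0.04436·1.004e+04·1.528e+04 = 6.804e+06 Pa.
ΔP = 6.804e+06 Pa = 6800 kPa.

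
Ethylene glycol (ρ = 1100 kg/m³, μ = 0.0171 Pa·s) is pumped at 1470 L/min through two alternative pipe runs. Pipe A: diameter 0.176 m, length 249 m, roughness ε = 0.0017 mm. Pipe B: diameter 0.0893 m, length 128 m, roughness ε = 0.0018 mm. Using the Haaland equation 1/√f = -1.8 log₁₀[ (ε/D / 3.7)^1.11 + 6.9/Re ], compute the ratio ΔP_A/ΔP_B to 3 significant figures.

ΔP_A/ΔP_B ≈ 0.0779

Pipe A: V = Q/A = 0.0245/0.02433 = 1.007 m/s; Re = 1.14e+04; ε/D = 9.66e-06; Haaland → f = 0.02981; ΔP_A = f(L/D)(ρV²/2) = 2.352e+04 Pa.
Pipe B: V = Q/A = 0.0245/0.006263 = 3.912 m/s; Re = 2.247e+04; ε/D = 2.02e-05; Haaland → f = 0.02504; ΔP_B = f(L/D)(ρV²/2) = 3.021e+05 Pa.
ΔP_A/ΔP_B = 2.352e+04/3.021e+05 = 0.0779.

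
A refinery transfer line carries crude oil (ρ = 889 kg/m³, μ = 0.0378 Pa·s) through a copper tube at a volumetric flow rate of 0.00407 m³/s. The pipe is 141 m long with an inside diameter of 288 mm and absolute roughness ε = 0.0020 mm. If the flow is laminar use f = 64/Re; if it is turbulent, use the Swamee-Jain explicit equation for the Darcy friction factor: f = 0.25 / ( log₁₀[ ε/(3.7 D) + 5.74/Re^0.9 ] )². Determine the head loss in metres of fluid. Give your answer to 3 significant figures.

Cross-sectional area A = πD²/4 = π(0.288)²/4 = 0.06514 m²; mean velocity V = Q/A = 0.00407/0.06514 = 0.06248 m/s.
Reynolds number Re = ρVD/μ = 889 · 0.06248 · 0.288 / 0.0378 = 423.2.
Re < 2300 → laminar flow, so f = 64/Re = 64/423.2 = 0.1512 (the turbulent correlation is not needed).
Darcy-Weisbach: ΔP = f(L/D)(ρV²/2) = 0.1512·(141/0.288)·(889·0.06248²/2) = 0.1512·489.6·1.735 = 128.5 Pa.
Head loss h_f = ΔP/(ρg) = 128.5/(889·9.81) = 0.0147 m.

h_f ≈ 0.0147 m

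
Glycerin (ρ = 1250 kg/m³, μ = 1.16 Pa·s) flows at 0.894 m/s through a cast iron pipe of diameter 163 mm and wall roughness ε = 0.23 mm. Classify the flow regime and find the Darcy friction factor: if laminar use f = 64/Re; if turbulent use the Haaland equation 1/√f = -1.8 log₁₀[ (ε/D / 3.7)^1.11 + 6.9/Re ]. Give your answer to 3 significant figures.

Re = ρVD/μ = 1250·0.894·0.163/1.16 = 157.
Re < 2300 → laminar, so f = 64/Re = 0.4076 (roughness is irrelevant in laminar flow).

f ≈ 0.408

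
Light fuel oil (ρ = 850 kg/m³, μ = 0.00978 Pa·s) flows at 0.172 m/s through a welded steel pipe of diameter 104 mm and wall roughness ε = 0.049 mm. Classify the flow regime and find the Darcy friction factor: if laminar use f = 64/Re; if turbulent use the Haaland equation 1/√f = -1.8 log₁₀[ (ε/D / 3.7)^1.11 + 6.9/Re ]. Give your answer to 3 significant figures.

Re = ρVD/μ = 850·0.172·0.104/0.00978 = 1555.
Re < 2300 → laminar, so f = 64/Re = 0.04117 (roughness is irrelevant in laminar flow).

f ≈ 0.0412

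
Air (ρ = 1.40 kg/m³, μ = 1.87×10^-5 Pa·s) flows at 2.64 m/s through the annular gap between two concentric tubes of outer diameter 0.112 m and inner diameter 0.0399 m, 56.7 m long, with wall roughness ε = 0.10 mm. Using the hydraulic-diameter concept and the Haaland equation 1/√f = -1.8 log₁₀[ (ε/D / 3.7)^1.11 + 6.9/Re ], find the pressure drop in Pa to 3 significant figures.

ΔP ≈ 116 Pa

Hydraulic diameter D_h = 4A/P = D_o - D_i = 0.112 - 0.0399 = 0.0721 m.
Re = ρVD_h/μ = 1.4·2.64·0.0721/1.87e-05 = 1.425e+04.
ε/D_h = 0.0001/0.0721 = 0.00139; Haaland gives 1/√f = -1.8 log₁₀[0.000157+0.000484] = 5.747, so f = 0.03028.
ΔP = f(L/D_h)(ρV²/2) = 0.03028·56.7/0.0721·4.879 = 116.2 Pa.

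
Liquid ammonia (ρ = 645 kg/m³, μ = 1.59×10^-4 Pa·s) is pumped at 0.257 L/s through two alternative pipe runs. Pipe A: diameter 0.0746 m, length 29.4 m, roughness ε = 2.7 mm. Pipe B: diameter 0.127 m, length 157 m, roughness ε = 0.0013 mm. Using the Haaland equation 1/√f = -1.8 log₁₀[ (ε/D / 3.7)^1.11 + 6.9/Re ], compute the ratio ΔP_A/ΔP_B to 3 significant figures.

Pipe A: V = Q/A = 0.000257/0.004371 = 0.0588 m/s; Re = 1.779e+04; ε/D = 0.0362; Haaland → f = 0.0636; ΔP_A = f(L/D)(ρV²/2) = 27.95 Pa.
Pipe B: V = Q/A = 0.000257/0.01267 = 0.02029 m/s; Re = 1.045e+04; ε/D = 1.02e-05; Haaland → f = 0.03052; ΔP_B = f(L/D)(ρV²/2) = 5.009 Pa.
ΔP_A/ΔP_B = 27.95/5.009 = 5.58.

ΔP_A/ΔP_B ≈ 5.58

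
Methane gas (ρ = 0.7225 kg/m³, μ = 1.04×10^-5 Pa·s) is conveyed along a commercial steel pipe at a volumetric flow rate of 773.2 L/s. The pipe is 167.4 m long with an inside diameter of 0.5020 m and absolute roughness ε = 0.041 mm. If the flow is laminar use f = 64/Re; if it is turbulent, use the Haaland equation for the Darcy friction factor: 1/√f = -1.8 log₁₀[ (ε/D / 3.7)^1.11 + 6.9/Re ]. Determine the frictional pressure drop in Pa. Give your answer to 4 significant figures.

Q = 773.2 L/s = 773.2/1000 = 0.7732 m³/s.
Cross-sectional area A = πD²/4 = π(0.502)²/4 = 0.1979 m²; mean velocity V = Q/A = 0.7732/0.1979 = 3.907 m/s.
Reynolds number Re = ρVD/μ = 0.7225 · 3.907 · 0.502 / 1.04e-05 = 1.362e+05.
Re > 4000 → turbulent. Relative roughness ε/D = 4.1e-05/0.502 = 8.17e-05. Haaland: 1/√f = -1.8 log₁₀[(8.17e-05/3.7)^1.11 + 6.9/1.362e+05] = -1.8 log₁₀[6.79e-06 + 5.06e-05] = 7.634, so f = 0.01716.
Darcy-Weisbach: ΔP = f(L/D)(ρV²/2) = 0.01716·(167.4/0.502)·(0.7225·3.907²/2) = 0.01716·333.5·5.513 = 31.55 Pa.

ΔP ≈ 31.55 Pa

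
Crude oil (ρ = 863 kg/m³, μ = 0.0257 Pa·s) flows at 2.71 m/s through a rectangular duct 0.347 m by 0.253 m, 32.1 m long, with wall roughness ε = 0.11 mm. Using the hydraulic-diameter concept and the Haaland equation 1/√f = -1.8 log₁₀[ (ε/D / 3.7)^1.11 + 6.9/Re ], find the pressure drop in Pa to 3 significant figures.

Hydraulic diameter D_h = 4A/P = 4·(0.347·0.253)/(2·(0.347+0.253)) = 0.3512/1.2 = 0.2926 m.
Re = ρVD_h/μ = 863·2.71·0.2926/0.0257 = 2.663e+04.
ε/D_h = 0.00011/0.2926 = 0.000376; Haaland gives 1/√f = -1.8 log₁₀[3.7e-05+0.000259] = 6.352, so f = 0.02479.
ΔP = f(L/D_h)(ρV²/2) = 0.02479·32.1/0.2926·3169 = 8617 Pa.

ΔP ≈ 8620 Pa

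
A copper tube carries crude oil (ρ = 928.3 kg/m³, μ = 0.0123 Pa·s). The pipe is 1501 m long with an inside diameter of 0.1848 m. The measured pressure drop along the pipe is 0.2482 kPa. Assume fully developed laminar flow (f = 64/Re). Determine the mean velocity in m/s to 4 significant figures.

V ≈ 0.01435 m/s

For laminar flow, f = 64/Re with Re = ρVD/μ, so Darcy-Weisbach reduces to ΔP = 32μLV/D². Solving for V: V = ΔP·D²/(32μL) = 248.2·(0.1848)²/(32·0.0123·1501) = 0.01435 m/s.
Check: Re = ρVD/μ = 928.3·0.01435·0.1848/0.0123 = 200.1 < 2300, so the laminar assumption holds.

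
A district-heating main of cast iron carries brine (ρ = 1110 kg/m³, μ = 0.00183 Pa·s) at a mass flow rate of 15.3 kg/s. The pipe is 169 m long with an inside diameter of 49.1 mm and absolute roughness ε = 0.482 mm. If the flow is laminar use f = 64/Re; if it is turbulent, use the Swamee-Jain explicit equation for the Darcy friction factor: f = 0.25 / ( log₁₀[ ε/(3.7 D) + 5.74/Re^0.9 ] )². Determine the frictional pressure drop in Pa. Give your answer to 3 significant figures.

ΔP ≈ 3.86×10^6 Pa

A = πD²/4 = π(0.0491)²/4 = 0.001893 m²; mean velocity V = ṁ/(ρA) = 15.3/(1110 · 0.001893) = 7.28 m/s.
Reynolds number Re = ρVD/μ = 1110 · 7.28 · 0.0491 / 0.00183 = 2.168e+05.
Re > 4000 → turbulent. Relative roughness ε/D = 0.000482/0.0491 = 0.00982. Swamee-Jain: f = 0.25/(log₁₀[0.00982/3.7 + 5.74/2.168e+05^0.9])² = 0.25/(log₁₀[0.00265 + 9.05e-05])² = 0.25/(-2.562)² = 0.0381.
Darcy-Weisbach: ΔP = f(L/D)(ρV²/2) = 0.0381·(169/0.0491)·(1110·7.28²/2) = 0.0381·3442·2.941e+04 = 3.857e+06 Pa.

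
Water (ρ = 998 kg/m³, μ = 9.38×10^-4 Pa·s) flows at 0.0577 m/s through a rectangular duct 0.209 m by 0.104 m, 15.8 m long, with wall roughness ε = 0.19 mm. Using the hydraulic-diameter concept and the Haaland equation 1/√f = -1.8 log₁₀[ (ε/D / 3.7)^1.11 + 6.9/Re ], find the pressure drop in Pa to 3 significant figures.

Hydraulic diameter D_h = 4A/P = 4·(0.209·0.104)/(2·(0.209+0.104)) = 0.08694/0.626 = 0.1389 m.
Re = ρVD_h/μ = 998·0.0577·0.1389/0.000938 = 8526.
ε/D_h = 0.00019/0.1389 = 0.00137; Haaland gives 1/√f = -1.8 log₁₀[0.000155+0.000809] = 5.428, so f = 0.03393.
ΔP = f(L/D_h)(ρV²/2) = 0.03393·15.8/0.1389·1.661 = 6.413 Pa.

ΔP ≈ 6.41 Pa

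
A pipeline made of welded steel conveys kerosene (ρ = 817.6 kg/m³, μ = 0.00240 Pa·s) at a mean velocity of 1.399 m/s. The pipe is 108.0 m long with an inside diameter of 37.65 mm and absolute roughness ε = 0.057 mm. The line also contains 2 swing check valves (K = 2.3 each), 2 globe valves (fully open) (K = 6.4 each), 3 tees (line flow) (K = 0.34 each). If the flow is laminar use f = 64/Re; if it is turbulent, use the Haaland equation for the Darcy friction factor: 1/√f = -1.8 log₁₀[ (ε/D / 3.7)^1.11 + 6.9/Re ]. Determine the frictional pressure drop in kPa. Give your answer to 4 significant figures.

ΔP ≈ 81.66 kPa

Reynolds number Re = ρVD/μ = 817.6 · 1.399 · 0.03765 / 0.0024 = 1.794e+04.
Re > 4000 → turbulent. Relative roughness ε/D = 5.7e-05/0.03765 = 0.00151. Haaland: 1/√f = -1.8 log₁₀[(0.00151/3.7)^1.11 + 6.9/1.794e+04] = -1.8 log₁₀[0.000173 + 0.000385] = 5.856, so f = 0.02916.
Total minor-loss coefficient ΣK = 2·2.3 + 2·6.4 + 3·0.34 = 18.4.
ΔP = [f·L/D + ΣK]·(ρV²/2) = [0.02916·108/0.03765 + 18.4]·(817.6·1.399²/2) = [83.65 + 18.4]·800.1 = 8.166e+04 Pa.
ΔP = 8.166e+04 Pa = 81.66 kPa.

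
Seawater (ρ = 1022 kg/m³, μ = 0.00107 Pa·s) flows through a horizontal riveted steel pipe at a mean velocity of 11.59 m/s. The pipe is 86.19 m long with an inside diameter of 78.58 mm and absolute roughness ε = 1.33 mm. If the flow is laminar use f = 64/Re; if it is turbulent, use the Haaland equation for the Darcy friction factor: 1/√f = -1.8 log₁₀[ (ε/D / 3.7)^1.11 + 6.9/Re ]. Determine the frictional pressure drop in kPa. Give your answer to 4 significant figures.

Reynolds number Re = ρVD/μ = 1022 · 11.59 · 0.07858 / 0.00107 = 8.699e+05.
Re > 4000 → turbulent. Relative roughness ε/D = 0.00133/0.07858 = 0.0169. Haaland: 1/√f = -1.8 log₁₀[(0.0169/3.7)^1.11 + 6.9/8.699e+05] = -1.8 log₁₀[0.00253 + 7.93e-06] = 4.672, so f = 0.04581.
Darcy-Weisbach: ΔP = f(L/D)(ρV²/2) = 0.04581·(86.19/0.07858)·(1022·11.59²/2) = 0.04581·1097·6.864e+04 = 3.449e+06 Pa.
ΔP = 3.449e+06 Pa = 3449 kPa.

ΔP ≈ 3449 kPa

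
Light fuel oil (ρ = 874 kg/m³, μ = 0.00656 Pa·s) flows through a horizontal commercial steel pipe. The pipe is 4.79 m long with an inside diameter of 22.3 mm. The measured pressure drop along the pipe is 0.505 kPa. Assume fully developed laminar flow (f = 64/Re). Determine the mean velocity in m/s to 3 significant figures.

V ≈ 0.250 m/s

For laminar flow, f = 64/Re with Re = ρVD/μ, so Darcy-Weisbach reduces to ΔP = 32μLV/D². Solving for V: V = ΔP·D²/(32μL) = 505·(0.0223)²/(32·0.00656·4.79) = 0.2498 m/s.
Check: Re = ρVD/μ = 874·0.2498·0.0223/0.00656 = 742 < 2300, so the laminar assumption holds.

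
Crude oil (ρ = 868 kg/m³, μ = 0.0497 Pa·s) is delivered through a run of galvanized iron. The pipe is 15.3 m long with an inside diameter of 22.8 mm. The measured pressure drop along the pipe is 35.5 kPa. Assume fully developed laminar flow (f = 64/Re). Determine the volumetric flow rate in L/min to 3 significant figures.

Q ≈ 18.6 L/min

For laminar flow, f = 64/Re with Re = ρVD/μ, so Darcy-Weisbach reduces to ΔP = 32μLV/D². Solving for V: V = ΔP·D²/(32μL) = 3.55e+04·(0.0228)²/(32·0.0497·15.3) = 0.7584 m/s.
Check: Re = ρVD/μ = 868·0.7584·0.0228/0.0497 = 302 < 2300, so the laminar assumption holds.
Q = V·A = 0.7584·(π/4·0.0228²) = 0.0003096 m³/s = 18.6 L/min.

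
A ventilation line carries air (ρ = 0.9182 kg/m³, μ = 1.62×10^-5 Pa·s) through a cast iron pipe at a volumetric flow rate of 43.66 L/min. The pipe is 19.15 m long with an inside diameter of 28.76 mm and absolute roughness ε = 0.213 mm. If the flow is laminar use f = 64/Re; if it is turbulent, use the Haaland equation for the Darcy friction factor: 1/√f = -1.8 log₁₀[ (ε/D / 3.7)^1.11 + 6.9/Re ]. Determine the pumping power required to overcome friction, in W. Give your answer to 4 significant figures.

Q = 43.66 L/min = 43.66/60000 = 0.0007277 m³/s.
Cross-sectional area A = πD²/4 = π(0.02876)²/4 = 0.0006496 m²; mean velocity V = Q/A = 0.0007277/0.0006496 = 1.12 m/s.
Reynolds number Re = ρVD/μ = 0.9182 · 1.12 · 0.02876 / 1.62e-05 = 1826.
Re < 2300 → laminar flow, so f = 64/Re = 64/1826 = 0.03505 (the turbulent correlation is not needed).
Darcy-Weisbach: ΔP = f(L/D)(ρV²/2) = 0.03505·(19.15/0.02876)·(0.9182·1.12²/2) = 0.03505·665.9·0.576 = 13.44 Pa.
Pumping power P = QΔP = 0.0007277·13.44 = 0.0097826 W = 0.009783 W.

P ≈ 0.009783 W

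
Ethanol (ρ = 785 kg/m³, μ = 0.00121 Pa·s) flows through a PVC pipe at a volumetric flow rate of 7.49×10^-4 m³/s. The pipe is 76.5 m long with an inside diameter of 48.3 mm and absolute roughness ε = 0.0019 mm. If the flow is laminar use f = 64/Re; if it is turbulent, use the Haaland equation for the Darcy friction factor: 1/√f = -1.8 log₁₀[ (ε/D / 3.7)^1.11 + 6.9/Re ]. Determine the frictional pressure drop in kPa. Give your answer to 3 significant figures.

Cross-sectional area A = πD²/4 = π(0.0483)²/4 = 0.001832 m²; mean velocity V = Q/A = 0.000749/0.001832 = 0.4088 m/s.
Reynolds number Re = ρVD/μ = 785 · 0.4088 · 0.0483 / 0.00121 = 1.281e+04.
Re > 4000 → turbulent. Relative roughness ε/D = 1.9e-06/0.0483 = 3.93e-05. Haaland: 1/√f = -1.8 log₁₀[(3.93e-05/3.7)^1.11 + 6.9/1.281e+04] = -1.8 log₁₀[3.02e-06 + 0.000539] = 5.879, so f = 0.02893.
Darcy-Weisbach: ΔP = f(L/D)(ρV²/2) = 0.02893·(76.5/0.0483)·(785·0.4088²/2) = 0.02893·1584·65.59 = 3005 Pa.
ΔP = 3005 Pa = 3.01 kPa.

ΔP ≈ 3.01 kPa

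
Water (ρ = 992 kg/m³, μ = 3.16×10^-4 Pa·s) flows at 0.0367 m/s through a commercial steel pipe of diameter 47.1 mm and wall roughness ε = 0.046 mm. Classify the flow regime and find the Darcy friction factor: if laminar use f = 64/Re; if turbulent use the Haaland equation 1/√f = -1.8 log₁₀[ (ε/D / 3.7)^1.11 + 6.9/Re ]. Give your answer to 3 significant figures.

f ≈ 0.0377

Re = ρVD/μ = 992·0.0367·0.0471/0.000316 = 5426.
Re > 4000 → turbulent. ε/D = 4.6e-05/0.0471 = 0.000977; Haaland: 1/√f = -1.8 log₁₀[0.000107 + 0.00127] = 5.149, so f = 0.03771.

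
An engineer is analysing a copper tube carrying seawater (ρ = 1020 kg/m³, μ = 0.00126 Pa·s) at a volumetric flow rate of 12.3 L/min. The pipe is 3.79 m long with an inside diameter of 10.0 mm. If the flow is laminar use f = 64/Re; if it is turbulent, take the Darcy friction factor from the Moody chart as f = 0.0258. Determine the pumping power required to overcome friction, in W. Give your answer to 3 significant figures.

P ≈ 6.96 W

Q = 12.3 L/min = 12.3/60000 = 0.000205 m³/s.
Cross-sectional area A = πD²/4 = π(0.01)²/4 = 7.854e-05 m²; mean velocity V = Q/A = 0.000205/7.854e-05 = 2.61 m/s.
Reynolds number Re = ρVD/μ = 1020 · 2.61 · 0.01 / 0.00126 = 2.113e+04.
Re > 4000 → turbulent; use the Moody-chart value f = 0.0258.
Darcy-Weisbach: ΔP = f(L/D)(ρV²/2) = 0.0258·(3.79/0.01)·(1020·2.61²/2) = 0.0258·379·3475 = 3.397e+04 Pa.
Pumping power P = QΔP = 0.000205·3.397e+04 = 6.965 W = 6.96 W.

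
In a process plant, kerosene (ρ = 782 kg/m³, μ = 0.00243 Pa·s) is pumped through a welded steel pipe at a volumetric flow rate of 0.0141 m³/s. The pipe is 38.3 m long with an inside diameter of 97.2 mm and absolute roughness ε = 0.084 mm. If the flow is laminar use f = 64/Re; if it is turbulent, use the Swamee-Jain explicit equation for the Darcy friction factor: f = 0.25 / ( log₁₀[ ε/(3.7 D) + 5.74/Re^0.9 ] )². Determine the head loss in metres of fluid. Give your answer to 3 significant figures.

Cross-sectional area A = πD²/4 = π(0.0972)²/4 = 0.00742 m²; mean velocity V = Q/A = 0.0141/0.00742 = 1.9 m/s.
Reynolds number Re = ρVD/μ = 782 · 1.9 · 0.0972 / 0.00243 = 5.944e+04.
Re > 4000 → turbulent. Relative roughness ε/D = 8.4e-05/0.0972 = 0.000864. Swamee-Jain: f = 0.25/(log₁₀[0.000864/3.7 + 5.74/5.944e+04^0.9])² = 0.25/(log₁₀[0.000234 + 0.00029])² = 0.25/(-3.281)² = 0.02322.
Darcy-Weisbach: ΔP = f(L/D)(ρV²/2) = 0.02322·(38.3/0.0972)·(782·1.9²/2) = 0.02322·394·1412 = 1.292e+04 Pa.
Head loss h_f = ΔP/(ρg) = 1.292e+04/(782·9.81) = 1.68 m.

h_f ≈ 1.68 m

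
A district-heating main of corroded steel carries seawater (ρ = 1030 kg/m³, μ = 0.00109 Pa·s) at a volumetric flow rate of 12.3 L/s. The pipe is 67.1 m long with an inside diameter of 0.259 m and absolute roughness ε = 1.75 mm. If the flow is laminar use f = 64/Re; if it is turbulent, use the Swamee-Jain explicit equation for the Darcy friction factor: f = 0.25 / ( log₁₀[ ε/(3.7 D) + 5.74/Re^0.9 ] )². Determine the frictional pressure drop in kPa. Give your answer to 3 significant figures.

Q = 12.3 L/s = 12.3/1000 = 0.0123 m³/s.
Cross-sectional area A = πD²/4 = π(0.259)²/4 = 0.05269 m²; mean velocity V = Q/A = 0.0123/0.05269 = 0.2335 m/s.
Reynolds number Re = ρVD/μ = 1030 · 0.2335 · 0.259 / 0.00109 = 5.714e+04.
Re > 4000 → turbulent. Relative roughness ε/D = 0.00175/0.259 = 0.00676. Swamee-Jain: f = 0.25/(log₁₀[0.00676/3.7 + 5.74/5.714e+04^0.9])² = 0.25/(log₁₀[0.00183 + 0.0003])² = 0.25/(-2.672)² = 0.03501.
Darcy-Weisbach: ΔP = f(L/D)(ρV²/2) = 0.03501·(67.1/0.259)·(1030·0.2335²/2) = 0.03501·259.1·28.07 = 254.6 Pa.
ΔP = 254.6 Pa = 0.255 kPa.

ΔP ≈ 0.255 kPa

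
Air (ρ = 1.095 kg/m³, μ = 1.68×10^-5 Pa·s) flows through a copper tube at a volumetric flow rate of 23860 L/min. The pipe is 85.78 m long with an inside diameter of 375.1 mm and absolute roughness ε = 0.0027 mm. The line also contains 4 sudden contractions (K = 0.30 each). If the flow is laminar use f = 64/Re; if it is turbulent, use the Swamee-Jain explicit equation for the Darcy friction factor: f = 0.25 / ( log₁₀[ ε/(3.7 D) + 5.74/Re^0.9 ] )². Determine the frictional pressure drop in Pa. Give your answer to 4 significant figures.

ΔP ≈ 38.33 Pa

Q = 23860 L/min = 23860/60000 = 0.3977 m³/s.
Cross-sectional area A = πD²/4 = π(0.3751)²/4 = 0.1105 m²; mean velocity V = Q/A = 0.3977/0.1105 = 3.599 m/s.
Reynolds number Re = ρVD/μ = 1.095 · 3.599 · 0.3751 / 1.68e-05 = 8.798e+04.
Re > 4000 → turbulent. Relative roughness ε/D = 2.7e-06/0.3751 = 7.2e-06. Swamee-Jain: f = 0.25/(log₁₀[7.2e-06/3.7 + 5.74/8.798e+04^0.9])² = 0.25/(log₁₀[1.95e-06 + 0.000204])² = 0.25/(-3.687)² = 0.01839.
Total minor-loss coefficient ΣK = 4·0.3 = 1.2.
ΔP = [f·L/D + ΣK]·(ρV²/2) = [0.01839·85.78/0.3751 + 1.2]·(1.095·3.599²/2) = [4.206 + 1.2]·7.09 = 38.33 Pa.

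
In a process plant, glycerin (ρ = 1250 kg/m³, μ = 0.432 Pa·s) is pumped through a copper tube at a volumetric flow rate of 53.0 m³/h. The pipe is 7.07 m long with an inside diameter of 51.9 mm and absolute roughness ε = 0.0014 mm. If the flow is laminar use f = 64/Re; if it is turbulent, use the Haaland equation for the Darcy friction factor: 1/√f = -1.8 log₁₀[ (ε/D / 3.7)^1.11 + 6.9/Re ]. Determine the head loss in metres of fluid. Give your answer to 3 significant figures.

h_f ≈ 20.6 m

Q = 53.0 m³/h = 53.0/3600 = 0.01472 m³/s.
Cross-sectional area A = πD²/4 = π(0.0519)²/4 = 0.002116 m²; mean velocity V = Q/A = 0.01472/0.002116 = 6.959 m/s.
Reynolds number Re = ρVD/μ = 1250 · 6.959 · 0.0519 / 0.432 = 1045.
Re < 2300 → laminar flow, so f = 64/Re = 64/1045 = 0.06124 (the turbulent correlation is not needed).
Darcy-Weisbach: ΔP = f(L/D)(ρV²/2) = 0.06124·(7.07/0.0519)·(1250·6.959²/2) = 0.06124·136.2·3.027e+04 = 2.525e+05 Pa.
Head loss h_f = ΔP/(ρg) = 2.525e+05/(1250·9.81) = 20.6 m.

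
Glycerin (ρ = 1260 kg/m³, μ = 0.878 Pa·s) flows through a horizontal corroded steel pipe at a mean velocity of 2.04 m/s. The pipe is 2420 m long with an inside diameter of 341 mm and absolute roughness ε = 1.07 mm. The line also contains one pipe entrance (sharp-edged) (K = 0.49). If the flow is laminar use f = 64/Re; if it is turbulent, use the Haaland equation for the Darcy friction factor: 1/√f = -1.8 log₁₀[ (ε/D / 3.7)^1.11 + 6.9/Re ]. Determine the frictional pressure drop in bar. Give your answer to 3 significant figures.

Reynolds number Re = ρVD/μ = 1260 · 2.04 · 0.341 / 0.878 = 998.3.
Re < 2300 → laminar flow, so f = 64/Re = 64/998.3 = 0.06411 (the turbulent correlation is not needed).
Total minor-loss coefficient ΣK = 1·0.49 = 0.49.
ΔP = [f·L/D + ΣK]·(ρV²/2) = [0.06411·2420/0.341 + 0.49]·(1260·2.04²/2) = [455 + 0.49]·2622 = 1.194e+06 Pa.
ΔP = 1.194e+06 Pa = 11.9 bar.

ΔP ≈ 11.9 bar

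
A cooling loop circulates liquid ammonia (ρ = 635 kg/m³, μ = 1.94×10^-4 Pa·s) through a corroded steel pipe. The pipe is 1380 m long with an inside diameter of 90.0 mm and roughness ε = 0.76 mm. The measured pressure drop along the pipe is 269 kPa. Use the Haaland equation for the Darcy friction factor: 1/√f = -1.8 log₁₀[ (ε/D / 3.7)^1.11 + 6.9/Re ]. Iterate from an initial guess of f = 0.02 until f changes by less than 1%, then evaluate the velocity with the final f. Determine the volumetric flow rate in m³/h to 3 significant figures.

Rearranging Darcy-Weisbach: V = √(2·ΔP·D/(f·L·ρ)). With ε/D = 0.00076/0.09 = 0.00844, iterate starting from f = 0.02:
  f = 0.02 → V = √(2·2.69e+05·0.09/(0.02·1380·635)) = 1.662 m/s; Re = ρVD/μ = 4.896e+05; f → 0.03603
  f = 0.03603 → V = 1.238 m/s; Re = 3.648e+05; f → 0.03607
Converged (Δf/f < 1%). With the final f = 0.03607: V = √(2·2.69e+05·0.09/(0.03607·1380·635)) = 1.238 m/s.
Q = V·A = 1.238·(π/4·0.09²) = 0.007874 m³/s = 28.3 m³/h.

Q ≈ 28.3 m³/h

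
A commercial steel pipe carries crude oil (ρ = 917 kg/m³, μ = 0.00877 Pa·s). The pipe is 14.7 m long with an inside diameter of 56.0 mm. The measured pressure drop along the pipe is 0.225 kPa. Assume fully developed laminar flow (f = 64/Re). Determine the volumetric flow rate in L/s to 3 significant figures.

For laminar flow, f = 64/Re with Re = ρVD/μ, so Darcy-Weisbach reduces to ΔP = 32μLV/D². Solving for V: V = ΔP·D²/(32μL) = 225·(0.056)²/(32·0.00877·14.7) = 0.171 m/s.
Check: Re = ρVD/μ = 917·0.171·0.056/0.00877 = 1001 < 2300, so the laminar assumption holds.
Q = V·A = 0.171·(π/4·0.056²) = 0.0004213 m³/s = 0.421 L/s.

Q ≈ 0.421 L/s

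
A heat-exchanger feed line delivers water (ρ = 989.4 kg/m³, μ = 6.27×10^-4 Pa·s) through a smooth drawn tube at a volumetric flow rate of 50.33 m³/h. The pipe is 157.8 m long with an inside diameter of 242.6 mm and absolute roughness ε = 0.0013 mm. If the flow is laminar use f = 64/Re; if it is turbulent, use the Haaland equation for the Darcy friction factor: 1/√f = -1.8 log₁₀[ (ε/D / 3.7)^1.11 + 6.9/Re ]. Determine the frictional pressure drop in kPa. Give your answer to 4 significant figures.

ΔP ≈ 0.5096 kPa

Q = 50.33 m³/h = 50.33/3600 = 0.01398 m³/s.
Cross-sectional area A = πD²/4 = π(0.2426)²/4 = 0.04622 m²; mean velocity V = Q/A = 0.01398/0.04622 = 0.3024 m/s.
Reynolds number Re = ρVD/μ = 989.4 · 0.3024 · 0.2426 / 0.000627 = 1.158e+05.
Re > 4000 → turbulent. Relative roughness ε/D = 1.3e-06/0.2426 = 5.36e-06. Haaland: 1/√f = -1.8 log₁₀[(5.36e-06/3.7)^1.11 + 6.9/1.158e+05] = -1.8 log₁₀[3.3e-07 + 5.96e-05] = 7.6, so f = 0.01731.
Darcy-Weisbach: ΔP = f(L/D)(ρV²/2) = 0.01731·(157.8/0.2426)·(989.4·0.3024²/2) = 0.01731·650.5·45.25 = 509.6 Pa.
ΔP = 509.6 Pa = 0.5096 kPa.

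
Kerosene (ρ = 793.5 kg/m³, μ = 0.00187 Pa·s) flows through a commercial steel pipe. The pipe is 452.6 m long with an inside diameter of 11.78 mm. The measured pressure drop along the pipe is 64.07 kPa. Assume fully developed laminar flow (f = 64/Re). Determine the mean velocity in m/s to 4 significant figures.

For laminar flow, f = 64/Re with Re = ρVD/μ, so Darcy-Weisbach reduces to ΔP = 32μLV/D². Solving for V: V = ΔP·D²/(32μL) = 6.407e+04·(0.01178)²/(32·0.00187·452.6) = 0.3283 m/s.
Check: Re = ρVD/μ = 793.5·0.3283·0.01178/0.00187 = 1641 < 2300, so the laminar assumption holds.

V ≈ 0.3283 m/s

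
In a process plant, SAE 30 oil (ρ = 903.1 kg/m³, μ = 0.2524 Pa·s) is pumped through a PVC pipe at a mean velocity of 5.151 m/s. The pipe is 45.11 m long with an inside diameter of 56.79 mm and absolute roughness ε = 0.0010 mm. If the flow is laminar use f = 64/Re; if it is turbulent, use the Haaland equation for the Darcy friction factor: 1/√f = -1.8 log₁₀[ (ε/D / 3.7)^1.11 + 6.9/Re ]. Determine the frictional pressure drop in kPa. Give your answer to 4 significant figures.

ΔP ≈ 581.9 kPa

Reynolds number Re = ρVD/μ = 903.1 · 5.151 · 0.05679 / 0.252 = 1047.
Re < 2300 → laminar flow, so f = 64/Re = 64/1047 = 0.06115 (the turbulent correlation is not needed).
Darcy-Weisbach: ΔP = f(L/D)(ρV²/2) = 0.06115·(45.11/0.05679)·(903.1·5.151²/2) = 0.06115·794.3·1.198e+04 = 5.819e+05 Pa.
ΔP = 5.819e+05 Pa = 581.9 kPa.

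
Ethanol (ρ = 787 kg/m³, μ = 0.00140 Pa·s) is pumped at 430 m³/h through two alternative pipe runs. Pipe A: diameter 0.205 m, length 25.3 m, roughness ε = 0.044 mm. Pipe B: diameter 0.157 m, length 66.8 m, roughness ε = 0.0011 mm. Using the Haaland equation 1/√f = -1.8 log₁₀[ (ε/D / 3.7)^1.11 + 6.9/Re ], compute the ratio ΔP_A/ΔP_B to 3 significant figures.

ΔP_A/ΔP_B ≈ 0.121

Pipe A: V = Q/A = 0.1194/0.03301 = 3.619 m/s; Re = 4.17e+05; ε/D = 0.000215; Haaland → f = 0.01566; ΔP_A = f(L/D)(ρV²/2) = 9961 Pa.
Pipe B: V = Q/A = 0.1194/0.01936 = 6.17 m/s; Re = 5.445e+05; ε/D = 7.01e-06; Haaland → f = 0.01295; ΔP_B = f(L/D)(ρV²/2) = 8.253e+04 Pa.
ΔP_A/ΔP_B = 9961/8.253e+04 = 0.121.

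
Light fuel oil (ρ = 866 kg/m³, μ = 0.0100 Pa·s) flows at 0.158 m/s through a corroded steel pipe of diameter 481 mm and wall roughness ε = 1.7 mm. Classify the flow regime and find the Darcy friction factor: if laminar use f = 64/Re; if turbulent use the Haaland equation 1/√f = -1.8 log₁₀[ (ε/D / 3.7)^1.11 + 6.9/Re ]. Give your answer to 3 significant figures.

f ≈ 0.0386

Re = ρVD/μ = 866·0.158·0.481/0.01 = 6581.
Re > 4000 → turbulent. ε/D = 0.0017/0.481 = 0.00353; Haaland: 1/√f = -1.8 log₁₀[0.000445 + 0.00105] = 5.087, so f = 0.03865.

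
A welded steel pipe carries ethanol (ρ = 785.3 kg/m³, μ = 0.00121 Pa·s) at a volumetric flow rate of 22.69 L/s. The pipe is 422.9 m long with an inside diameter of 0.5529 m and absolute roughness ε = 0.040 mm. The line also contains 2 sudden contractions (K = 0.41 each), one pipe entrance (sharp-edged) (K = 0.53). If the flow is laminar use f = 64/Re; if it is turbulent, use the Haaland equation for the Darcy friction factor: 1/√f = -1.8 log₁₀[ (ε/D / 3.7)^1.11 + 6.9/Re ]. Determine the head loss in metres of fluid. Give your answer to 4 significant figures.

Q = 22.69 L/s = 22.69/1000 = 0.02269 m³/s.
Cross-sectional area A = πD²/4 = π(0.5529)²/4 = 0.2401 m²; mean velocity V = Q/A = 0.02269/0.2401 = 0.0945 m/s.
Reynolds number Re = ρVD/μ = 785.3 · 0.0945 · 0.5529 / 0.00121 = 3.391e+04.
Re > 4000 → turbulent. Relative roughness ε/D = 4e-05/0.5529 = 7.23e-05. Haaland: 1/√f = -1.8 log₁₀[(7.23e-05/3.7)^1.11 + 6.9/3.391e+04] = -1.8 log₁₀[5.93e-06 + 0.000203] = 6.622, so f = 0.0228.
Total minor-loss coefficient ΣK = 2·0.41 + 1·0.53 = 1.35.
ΔP = [f·L/D + ΣK]·(ρV²/2) = [0.0228·422.9/0.5529 + 1.35]·(785.3·0.0945²/2) = [17.44 + 1.35]·3.507 = 65.9 Pa.
Head loss h_f = ΔP/(ρg) = 65.9/(785.3·9.81) = 0.008554 m.

h_f ≈ 0.008554 m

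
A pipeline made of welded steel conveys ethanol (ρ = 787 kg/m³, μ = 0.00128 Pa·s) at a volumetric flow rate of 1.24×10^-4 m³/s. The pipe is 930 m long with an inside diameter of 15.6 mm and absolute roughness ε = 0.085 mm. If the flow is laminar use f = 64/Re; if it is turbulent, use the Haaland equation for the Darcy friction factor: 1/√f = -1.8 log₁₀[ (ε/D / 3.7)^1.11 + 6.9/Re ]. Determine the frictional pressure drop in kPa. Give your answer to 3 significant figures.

ΔP ≈ 406 kPa

Cross-sectional area A = πD²/4 = π(0.0156)²/4 = 0.0001911 m²; mean velocity V = Q/A = 0.000124/0.0001911 = 0.6488 m/s.
Reynolds number Re = ρVD/μ = 787 · 0.6488 · 0.0156 / 0.00128 = 6223.
Re > 4000 → turbulent. Relative roughness ε/D = 8.5e-05/0.0156 = 0.00545. Haaland: 1/√f = -1.8 log₁₀[(0.00545/3.7)^1.11 + 6.9/6223] = -1.8 log₁₀[0.000719 + 0.00111] = 4.929, so f = 0.04117.
Darcy-Weisbach: ΔP = f(L/D)(ρV²/2) = 0.04117·(930/0.0156)·(787·0.6488²/2) = 0.04117·5.962e+04·165.6 = 4.065e+05 Pa.
ΔP = 4.065e+05 Pa = 406 kPa.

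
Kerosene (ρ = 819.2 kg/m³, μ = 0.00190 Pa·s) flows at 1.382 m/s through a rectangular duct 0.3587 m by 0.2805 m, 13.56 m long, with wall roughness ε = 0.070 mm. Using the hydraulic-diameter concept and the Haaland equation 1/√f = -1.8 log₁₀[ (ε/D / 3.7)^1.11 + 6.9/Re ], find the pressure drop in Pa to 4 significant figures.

ΔP ≈ 578.2 Pa

Hydraulic diameter D_h = 4A/P = 4·(0.3587·0.2805)/(2·(0.3587+0.2805)) = 0.4025/1.278 = 0.3148 m.
Re = ρVD_h/μ = 819.2·1.382·0.3148/0.0019 = 1.876e+05.
ε/D_h = 7e-05/0.3148 = 0.000222; Haaland gives 1/√f = -1.8 log₁₀[2.06e-05+3.68e-05] = 7.634, so f = 0.01716.
ΔP = f(L/D_h)(ρV²/2) = 0.01716·13.56/0.3148·782.3 = 578.2 Pa.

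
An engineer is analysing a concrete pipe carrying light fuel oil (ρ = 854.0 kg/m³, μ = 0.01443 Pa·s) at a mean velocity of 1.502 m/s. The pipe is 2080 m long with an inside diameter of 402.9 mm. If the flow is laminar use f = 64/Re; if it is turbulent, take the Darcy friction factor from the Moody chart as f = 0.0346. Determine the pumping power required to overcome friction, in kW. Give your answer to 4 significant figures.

Reynolds number Re = ρVD/μ = 854 · 1.502 · 0.4029 / 0.0144 = 3.581e+04.
Re > 4000 → turbulent; use the Moody-chart value f = 0.0346.
Darcy-Weisbach: ΔP = f(L/D)(ρV²/2) = 0.0346·(2080/0.4029)·(854·1.502²/2) = 0.0346·5163·963.3 = 1.721e+05 Pa.
Q = V·A = 1.502·0.1275 = 0.1915 m³/s.
Pumping power P = QΔP = 0.1915·1.721e+05 = 32951 W = 32.95 kW.

P ≈ 32.95 kW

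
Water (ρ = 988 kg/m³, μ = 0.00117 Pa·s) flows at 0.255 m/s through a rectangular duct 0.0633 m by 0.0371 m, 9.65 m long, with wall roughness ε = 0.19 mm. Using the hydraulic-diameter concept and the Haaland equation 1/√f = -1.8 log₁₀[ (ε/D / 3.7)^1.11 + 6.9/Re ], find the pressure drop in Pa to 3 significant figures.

ΔP ≈ 240 Pa

Hydraulic diameter D_h = 4A/P = 4·(0.0633·0.0371)/(2·(0.0633+0.0371)) = 0.009394/0.2008 = 0.04678 m.
Re = ρVD_h/μ = 988·0.255·0.04678/0.00117 = 1.007e+04.
ε/D_h = 0.00019/0.04678 = 0.00406; Haaland gives 1/√f = -1.8 log₁₀[0.000519+0.000685] = 5.255, so f = 0.03621.
ΔP = f(L/D_h)(ρV²/2) = 0.03621·9.65/0.04678·32.12 = 239.9 Pa.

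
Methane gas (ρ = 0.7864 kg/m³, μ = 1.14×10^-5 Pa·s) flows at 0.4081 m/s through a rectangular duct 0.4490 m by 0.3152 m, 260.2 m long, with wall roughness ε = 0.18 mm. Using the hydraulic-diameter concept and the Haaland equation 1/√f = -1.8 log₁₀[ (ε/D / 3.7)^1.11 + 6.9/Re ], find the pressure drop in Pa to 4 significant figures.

ΔP ≈ 1.433 Pa

Hydraulic diameter D_h = 4A/P = 4·(0.449·0.3152)/(2·(0.449+0.3152)) = 0.5661/1.528 = 0.3704 m.
Re = ρVD_h/μ = 0.7864·0.4081·0.3704/1.14e-05 = 1.043e+04.
ε/D_h = 0.00018/0.3704 = 0.000486; Haaland gives 1/√f = -1.8 log₁₀[4.91e-05+0.000662] = 5.667, so f = 0.03114.
ΔP = f(L/D_h)(ρV²/2) = 0.03114·260.2/0.3704·0.06549 = 1.433 Pa.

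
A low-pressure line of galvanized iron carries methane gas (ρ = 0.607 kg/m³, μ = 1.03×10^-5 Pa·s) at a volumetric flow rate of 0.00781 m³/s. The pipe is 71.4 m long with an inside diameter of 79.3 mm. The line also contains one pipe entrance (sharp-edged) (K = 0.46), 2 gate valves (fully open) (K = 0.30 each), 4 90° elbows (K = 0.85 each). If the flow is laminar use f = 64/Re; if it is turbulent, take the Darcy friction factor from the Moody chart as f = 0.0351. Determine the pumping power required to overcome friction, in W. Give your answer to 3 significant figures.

Cross-sectional area A = πD²/4 = π(0.0793)²/4 = 0.004939 m²; mean velocity V = Q/A = 0.00781/0.004939 = 1.581 m/s.
Reynolds number Re = ρVD/μ = 0.607 · 1.581 · 0.0793 / 1.03e-05 = 7390.
Re > 4000 → turbulent; use the Moody-chart value f = 0.0351.
Total minor-loss coefficient ΣK = 1·0.46 + 2·0.3 + 4·0.85 = 4.46.
ΔP = [f·L/D + ΣK]·(ρV²/2) = [0.0351·71.4/0.0793 + 4.46]·(0.607·1.581²/2) = [31.6 + 4.46]·0.7589 = 27.37 Pa.
Pumping power P = QΔP = 0.00781·27.37 = 0.2137 W = 0.214 W.

P ≈ 0.214 W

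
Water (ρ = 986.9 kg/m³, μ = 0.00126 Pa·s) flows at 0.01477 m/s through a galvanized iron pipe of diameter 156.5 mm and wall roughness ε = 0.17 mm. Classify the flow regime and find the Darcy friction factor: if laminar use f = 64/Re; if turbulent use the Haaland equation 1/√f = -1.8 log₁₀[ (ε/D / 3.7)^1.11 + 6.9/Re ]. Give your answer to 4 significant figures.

Re = ρVD/μ = 986.9·0.01477·0.1565/0.00126 = 1810.
Re < 2300 → laminar, so f = 64/Re = 0.03535 (roughness is irrelevant in laminar flow).

f ≈ 0.03535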